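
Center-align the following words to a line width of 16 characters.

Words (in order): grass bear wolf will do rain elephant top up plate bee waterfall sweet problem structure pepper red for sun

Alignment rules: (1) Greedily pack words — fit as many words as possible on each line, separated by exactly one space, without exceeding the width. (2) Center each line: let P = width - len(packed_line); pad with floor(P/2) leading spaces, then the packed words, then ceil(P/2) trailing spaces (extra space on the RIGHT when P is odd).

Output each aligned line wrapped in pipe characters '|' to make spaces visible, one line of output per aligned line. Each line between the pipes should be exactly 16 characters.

Line 1: ['grass', 'bear', 'wolf'] (min_width=15, slack=1)
Line 2: ['will', 'do', 'rain'] (min_width=12, slack=4)
Line 3: ['elephant', 'top', 'up'] (min_width=15, slack=1)
Line 4: ['plate', 'bee'] (min_width=9, slack=7)
Line 5: ['waterfall', 'sweet'] (min_width=15, slack=1)
Line 6: ['problem'] (min_width=7, slack=9)
Line 7: ['structure', 'pepper'] (min_width=16, slack=0)
Line 8: ['red', 'for', 'sun'] (min_width=11, slack=5)

Answer: |grass bear wolf |
|  will do rain  |
|elephant top up |
|   plate bee    |
|waterfall sweet |
|    problem     |
|structure pepper|
|  red for sun   |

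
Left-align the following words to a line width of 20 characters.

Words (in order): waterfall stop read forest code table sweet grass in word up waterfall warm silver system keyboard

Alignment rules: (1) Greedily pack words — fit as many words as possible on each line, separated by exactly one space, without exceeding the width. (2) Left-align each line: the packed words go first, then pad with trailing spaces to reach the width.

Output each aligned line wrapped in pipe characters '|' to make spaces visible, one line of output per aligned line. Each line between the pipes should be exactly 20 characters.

Line 1: ['waterfall', 'stop', 'read'] (min_width=19, slack=1)
Line 2: ['forest', 'code', 'table'] (min_width=17, slack=3)
Line 3: ['sweet', 'grass', 'in', 'word'] (min_width=19, slack=1)
Line 4: ['up', 'waterfall', 'warm'] (min_width=17, slack=3)
Line 5: ['silver', 'system'] (min_width=13, slack=7)
Line 6: ['keyboard'] (min_width=8, slack=12)

Answer: |waterfall stop read |
|forest code table   |
|sweet grass in word |
|up waterfall warm   |
|silver system       |
|keyboard            |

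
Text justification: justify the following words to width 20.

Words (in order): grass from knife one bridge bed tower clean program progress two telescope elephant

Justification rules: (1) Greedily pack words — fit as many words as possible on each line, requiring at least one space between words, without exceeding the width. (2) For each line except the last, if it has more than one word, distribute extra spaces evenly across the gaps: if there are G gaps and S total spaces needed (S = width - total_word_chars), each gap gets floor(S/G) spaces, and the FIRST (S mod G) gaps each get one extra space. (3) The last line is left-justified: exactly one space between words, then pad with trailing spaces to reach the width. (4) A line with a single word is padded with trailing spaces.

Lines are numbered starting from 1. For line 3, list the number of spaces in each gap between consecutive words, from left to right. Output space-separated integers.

Line 1: ['grass', 'from', 'knife', 'one'] (min_width=20, slack=0)
Line 2: ['bridge', 'bed', 'tower'] (min_width=16, slack=4)
Line 3: ['clean', 'program'] (min_width=13, slack=7)
Line 4: ['progress', 'two'] (min_width=12, slack=8)
Line 5: ['telescope', 'elephant'] (min_width=18, slack=2)

Answer: 8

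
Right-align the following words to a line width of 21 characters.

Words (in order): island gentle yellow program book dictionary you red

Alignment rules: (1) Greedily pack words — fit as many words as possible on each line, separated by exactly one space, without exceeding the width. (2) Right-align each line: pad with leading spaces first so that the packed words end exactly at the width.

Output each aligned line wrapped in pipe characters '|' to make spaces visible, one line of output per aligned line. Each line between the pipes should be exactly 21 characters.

Line 1: ['island', 'gentle', 'yellow'] (min_width=20, slack=1)
Line 2: ['program', 'book'] (min_width=12, slack=9)
Line 3: ['dictionary', 'you', 'red'] (min_width=18, slack=3)

Answer: | island gentle yellow|
|         program book|
|   dictionary you red|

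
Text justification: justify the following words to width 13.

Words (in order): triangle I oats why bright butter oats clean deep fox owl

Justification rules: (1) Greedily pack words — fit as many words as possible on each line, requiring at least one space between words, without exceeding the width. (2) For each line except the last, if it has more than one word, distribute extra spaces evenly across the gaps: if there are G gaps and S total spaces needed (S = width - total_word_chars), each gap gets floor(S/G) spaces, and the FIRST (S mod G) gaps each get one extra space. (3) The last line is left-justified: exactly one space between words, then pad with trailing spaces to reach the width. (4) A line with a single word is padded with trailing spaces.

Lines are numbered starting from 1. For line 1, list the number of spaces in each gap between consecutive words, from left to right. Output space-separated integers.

Line 1: ['triangle', 'I'] (min_width=10, slack=3)
Line 2: ['oats', 'why'] (min_width=8, slack=5)
Line 3: ['bright', 'butter'] (min_width=13, slack=0)
Line 4: ['oats', 'clean'] (min_width=10, slack=3)
Line 5: ['deep', 'fox', 'owl'] (min_width=12, slack=1)

Answer: 4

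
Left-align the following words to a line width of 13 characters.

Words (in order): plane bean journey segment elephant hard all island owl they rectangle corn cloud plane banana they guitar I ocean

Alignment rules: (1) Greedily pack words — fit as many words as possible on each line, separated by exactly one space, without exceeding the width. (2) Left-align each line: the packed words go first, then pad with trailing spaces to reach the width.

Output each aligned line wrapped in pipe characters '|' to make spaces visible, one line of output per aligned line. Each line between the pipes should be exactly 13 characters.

Answer: |plane bean   |
|journey      |
|segment      |
|elephant hard|
|all island   |
|owl they     |
|rectangle    |
|corn cloud   |
|plane banana |
|they guitar I|
|ocean        |

Derivation:
Line 1: ['plane', 'bean'] (min_width=10, slack=3)
Line 2: ['journey'] (min_width=7, slack=6)
Line 3: ['segment'] (min_width=7, slack=6)
Line 4: ['elephant', 'hard'] (min_width=13, slack=0)
Line 5: ['all', 'island'] (min_width=10, slack=3)
Line 6: ['owl', 'they'] (min_width=8, slack=5)
Line 7: ['rectangle'] (min_width=9, slack=4)
Line 8: ['corn', 'cloud'] (min_width=10, slack=3)
Line 9: ['plane', 'banana'] (min_width=12, slack=1)
Line 10: ['they', 'guitar', 'I'] (min_width=13, slack=0)
Line 11: ['ocean'] (min_width=5, slack=8)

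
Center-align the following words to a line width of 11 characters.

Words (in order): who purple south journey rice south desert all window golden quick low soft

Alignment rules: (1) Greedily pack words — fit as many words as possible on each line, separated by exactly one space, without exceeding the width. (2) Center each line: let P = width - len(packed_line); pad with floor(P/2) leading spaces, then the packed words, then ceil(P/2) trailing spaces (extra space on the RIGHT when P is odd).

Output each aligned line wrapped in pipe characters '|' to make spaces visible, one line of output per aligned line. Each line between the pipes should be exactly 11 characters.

Answer: |who purple |
|   south   |
|  journey  |
|rice south |
|desert all |
|  window   |
|  golden   |
| quick low |
|   soft    |

Derivation:
Line 1: ['who', 'purple'] (min_width=10, slack=1)
Line 2: ['south'] (min_width=5, slack=6)
Line 3: ['journey'] (min_width=7, slack=4)
Line 4: ['rice', 'south'] (min_width=10, slack=1)
Line 5: ['desert', 'all'] (min_width=10, slack=1)
Line 6: ['window'] (min_width=6, slack=5)
Line 7: ['golden'] (min_width=6, slack=5)
Line 8: ['quick', 'low'] (min_width=9, slack=2)
Line 9: ['soft'] (min_width=4, slack=7)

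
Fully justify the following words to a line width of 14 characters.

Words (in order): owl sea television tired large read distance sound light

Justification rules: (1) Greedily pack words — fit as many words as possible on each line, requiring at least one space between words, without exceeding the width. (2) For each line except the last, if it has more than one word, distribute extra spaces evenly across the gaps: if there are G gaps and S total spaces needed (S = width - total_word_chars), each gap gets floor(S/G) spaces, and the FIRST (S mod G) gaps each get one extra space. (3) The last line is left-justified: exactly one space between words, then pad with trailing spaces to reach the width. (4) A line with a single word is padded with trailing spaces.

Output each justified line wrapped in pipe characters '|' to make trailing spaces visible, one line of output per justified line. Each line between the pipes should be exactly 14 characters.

Answer: |owl        sea|
|television    |
|tired    large|
|read  distance|
|sound light   |

Derivation:
Line 1: ['owl', 'sea'] (min_width=7, slack=7)
Line 2: ['television'] (min_width=10, slack=4)
Line 3: ['tired', 'large'] (min_width=11, slack=3)
Line 4: ['read', 'distance'] (min_width=13, slack=1)
Line 5: ['sound', 'light'] (min_width=11, slack=3)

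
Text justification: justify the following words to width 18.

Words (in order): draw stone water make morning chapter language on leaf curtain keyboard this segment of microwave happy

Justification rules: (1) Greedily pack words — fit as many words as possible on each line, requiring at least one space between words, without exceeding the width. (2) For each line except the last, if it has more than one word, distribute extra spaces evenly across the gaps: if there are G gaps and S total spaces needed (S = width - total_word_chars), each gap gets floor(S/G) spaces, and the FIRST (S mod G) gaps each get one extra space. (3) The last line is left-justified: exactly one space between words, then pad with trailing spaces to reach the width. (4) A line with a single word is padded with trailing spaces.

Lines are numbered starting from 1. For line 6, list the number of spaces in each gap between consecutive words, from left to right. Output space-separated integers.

Answer: 9

Derivation:
Line 1: ['draw', 'stone', 'water'] (min_width=16, slack=2)
Line 2: ['make', 'morning'] (min_width=12, slack=6)
Line 3: ['chapter', 'language'] (min_width=16, slack=2)
Line 4: ['on', 'leaf', 'curtain'] (min_width=15, slack=3)
Line 5: ['keyboard', 'this'] (min_width=13, slack=5)
Line 6: ['segment', 'of'] (min_width=10, slack=8)
Line 7: ['microwave', 'happy'] (min_width=15, slack=3)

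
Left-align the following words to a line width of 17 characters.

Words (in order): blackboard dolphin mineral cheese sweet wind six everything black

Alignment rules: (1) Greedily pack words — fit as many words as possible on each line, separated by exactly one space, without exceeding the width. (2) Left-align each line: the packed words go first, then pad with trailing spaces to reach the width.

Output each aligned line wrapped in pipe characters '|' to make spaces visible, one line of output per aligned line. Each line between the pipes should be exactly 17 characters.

Line 1: ['blackboard'] (min_width=10, slack=7)
Line 2: ['dolphin', 'mineral'] (min_width=15, slack=2)
Line 3: ['cheese', 'sweet', 'wind'] (min_width=17, slack=0)
Line 4: ['six', 'everything'] (min_width=14, slack=3)
Line 5: ['black'] (min_width=5, slack=12)

Answer: |blackboard       |
|dolphin mineral  |
|cheese sweet wind|
|six everything   |
|black            |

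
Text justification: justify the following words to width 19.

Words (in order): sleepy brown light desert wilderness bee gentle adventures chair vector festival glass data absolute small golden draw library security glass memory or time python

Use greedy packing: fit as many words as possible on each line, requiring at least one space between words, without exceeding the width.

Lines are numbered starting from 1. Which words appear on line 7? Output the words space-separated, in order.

Line 1: ['sleepy', 'brown', 'light'] (min_width=18, slack=1)
Line 2: ['desert', 'wilderness'] (min_width=17, slack=2)
Line 3: ['bee', 'gentle'] (min_width=10, slack=9)
Line 4: ['adventures', 'chair'] (min_width=16, slack=3)
Line 5: ['vector', 'festival'] (min_width=15, slack=4)
Line 6: ['glass', 'data', 'absolute'] (min_width=19, slack=0)
Line 7: ['small', 'golden', 'draw'] (min_width=17, slack=2)
Line 8: ['library', 'security'] (min_width=16, slack=3)
Line 9: ['glass', 'memory', 'or'] (min_width=15, slack=4)
Line 10: ['time', 'python'] (min_width=11, slack=8)

Answer: small golden draw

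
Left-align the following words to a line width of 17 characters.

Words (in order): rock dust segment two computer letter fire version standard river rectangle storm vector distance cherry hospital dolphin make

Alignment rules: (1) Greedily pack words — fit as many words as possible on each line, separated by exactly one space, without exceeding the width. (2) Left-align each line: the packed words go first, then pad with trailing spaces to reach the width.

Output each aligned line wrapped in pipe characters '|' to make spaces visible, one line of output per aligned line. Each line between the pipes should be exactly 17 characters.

Line 1: ['rock', 'dust', 'segment'] (min_width=17, slack=0)
Line 2: ['two', 'computer'] (min_width=12, slack=5)
Line 3: ['letter', 'fire'] (min_width=11, slack=6)
Line 4: ['version', 'standard'] (min_width=16, slack=1)
Line 5: ['river', 'rectangle'] (min_width=15, slack=2)
Line 6: ['storm', 'vector'] (min_width=12, slack=5)
Line 7: ['distance', 'cherry'] (min_width=15, slack=2)
Line 8: ['hospital', 'dolphin'] (min_width=16, slack=1)
Line 9: ['make'] (min_width=4, slack=13)

Answer: |rock dust segment|
|two computer     |
|letter fire      |
|version standard |
|river rectangle  |
|storm vector     |
|distance cherry  |
|hospital dolphin |
|make             |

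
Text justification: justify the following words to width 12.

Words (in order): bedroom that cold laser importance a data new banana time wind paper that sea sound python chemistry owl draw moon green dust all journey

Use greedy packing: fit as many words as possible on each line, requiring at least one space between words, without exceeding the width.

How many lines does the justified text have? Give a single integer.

Answer: 13

Derivation:
Line 1: ['bedroom', 'that'] (min_width=12, slack=0)
Line 2: ['cold', 'laser'] (min_width=10, slack=2)
Line 3: ['importance', 'a'] (min_width=12, slack=0)
Line 4: ['data', 'new'] (min_width=8, slack=4)
Line 5: ['banana', 'time'] (min_width=11, slack=1)
Line 6: ['wind', 'paper'] (min_width=10, slack=2)
Line 7: ['that', 'sea'] (min_width=8, slack=4)
Line 8: ['sound', 'python'] (min_width=12, slack=0)
Line 9: ['chemistry'] (min_width=9, slack=3)
Line 10: ['owl', 'draw'] (min_width=8, slack=4)
Line 11: ['moon', 'green'] (min_width=10, slack=2)
Line 12: ['dust', 'all'] (min_width=8, slack=4)
Line 13: ['journey'] (min_width=7, slack=5)
Total lines: 13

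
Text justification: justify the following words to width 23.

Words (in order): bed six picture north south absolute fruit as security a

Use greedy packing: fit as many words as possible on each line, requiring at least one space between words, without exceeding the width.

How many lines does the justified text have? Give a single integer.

Answer: 3

Derivation:
Line 1: ['bed', 'six', 'picture', 'north'] (min_width=21, slack=2)
Line 2: ['south', 'absolute', 'fruit', 'as'] (min_width=23, slack=0)
Line 3: ['security', 'a'] (min_width=10, slack=13)
Total lines: 3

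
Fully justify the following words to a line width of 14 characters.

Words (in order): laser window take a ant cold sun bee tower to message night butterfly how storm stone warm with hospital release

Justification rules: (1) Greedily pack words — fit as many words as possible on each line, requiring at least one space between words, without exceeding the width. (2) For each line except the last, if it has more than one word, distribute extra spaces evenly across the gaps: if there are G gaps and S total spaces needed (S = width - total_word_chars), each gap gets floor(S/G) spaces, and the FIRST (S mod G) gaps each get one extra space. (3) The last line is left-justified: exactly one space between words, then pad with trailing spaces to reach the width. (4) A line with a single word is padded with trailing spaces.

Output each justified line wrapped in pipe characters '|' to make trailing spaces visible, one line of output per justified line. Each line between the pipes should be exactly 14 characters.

Answer: |laser   window|
|take   a   ant|
|cold  sun  bee|
|tower       to|
|message  night|
|butterfly  how|
|storm    stone|
|warm      with|
|hospital      |
|release       |

Derivation:
Line 1: ['laser', 'window'] (min_width=12, slack=2)
Line 2: ['take', 'a', 'ant'] (min_width=10, slack=4)
Line 3: ['cold', 'sun', 'bee'] (min_width=12, slack=2)
Line 4: ['tower', 'to'] (min_width=8, slack=6)
Line 5: ['message', 'night'] (min_width=13, slack=1)
Line 6: ['butterfly', 'how'] (min_width=13, slack=1)
Line 7: ['storm', 'stone'] (min_width=11, slack=3)
Line 8: ['warm', 'with'] (min_width=9, slack=5)
Line 9: ['hospital'] (min_width=8, slack=6)
Line 10: ['release'] (min_width=7, slack=7)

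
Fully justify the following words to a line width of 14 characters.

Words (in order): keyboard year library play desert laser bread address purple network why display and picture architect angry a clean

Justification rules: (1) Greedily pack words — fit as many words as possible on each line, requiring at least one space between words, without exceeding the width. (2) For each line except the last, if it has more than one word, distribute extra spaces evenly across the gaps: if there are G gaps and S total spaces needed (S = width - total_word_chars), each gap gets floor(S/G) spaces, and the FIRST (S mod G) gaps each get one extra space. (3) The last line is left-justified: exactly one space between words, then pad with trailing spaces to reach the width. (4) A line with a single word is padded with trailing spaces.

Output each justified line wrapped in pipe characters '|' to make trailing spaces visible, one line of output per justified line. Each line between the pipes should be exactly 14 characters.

Answer: |keyboard  year|
|library   play|
|desert   laser|
|bread  address|
|purple network|
|why    display|
|and    picture|
|architect     |
|angry a clean |

Derivation:
Line 1: ['keyboard', 'year'] (min_width=13, slack=1)
Line 2: ['library', 'play'] (min_width=12, slack=2)
Line 3: ['desert', 'laser'] (min_width=12, slack=2)
Line 4: ['bread', 'address'] (min_width=13, slack=1)
Line 5: ['purple', 'network'] (min_width=14, slack=0)
Line 6: ['why', 'display'] (min_width=11, slack=3)
Line 7: ['and', 'picture'] (min_width=11, slack=3)
Line 8: ['architect'] (min_width=9, slack=5)
Line 9: ['angry', 'a', 'clean'] (min_width=13, slack=1)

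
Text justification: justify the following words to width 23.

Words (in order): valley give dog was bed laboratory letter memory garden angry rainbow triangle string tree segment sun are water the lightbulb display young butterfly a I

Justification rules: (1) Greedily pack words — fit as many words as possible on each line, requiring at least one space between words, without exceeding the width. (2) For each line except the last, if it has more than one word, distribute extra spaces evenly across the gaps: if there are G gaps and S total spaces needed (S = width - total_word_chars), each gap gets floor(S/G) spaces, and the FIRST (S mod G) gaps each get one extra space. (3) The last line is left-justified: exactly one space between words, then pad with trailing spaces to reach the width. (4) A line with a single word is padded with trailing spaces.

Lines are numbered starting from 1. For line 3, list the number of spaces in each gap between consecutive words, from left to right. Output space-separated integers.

Line 1: ['valley', 'give', 'dog', 'was', 'bed'] (min_width=23, slack=0)
Line 2: ['laboratory', 'letter'] (min_width=17, slack=6)
Line 3: ['memory', 'garden', 'angry'] (min_width=19, slack=4)
Line 4: ['rainbow', 'triangle', 'string'] (min_width=23, slack=0)
Line 5: ['tree', 'segment', 'sun', 'are'] (min_width=20, slack=3)
Line 6: ['water', 'the', 'lightbulb'] (min_width=19, slack=4)
Line 7: ['display', 'young', 'butterfly'] (min_width=23, slack=0)
Line 8: ['a', 'I'] (min_width=3, slack=20)

Answer: 3 3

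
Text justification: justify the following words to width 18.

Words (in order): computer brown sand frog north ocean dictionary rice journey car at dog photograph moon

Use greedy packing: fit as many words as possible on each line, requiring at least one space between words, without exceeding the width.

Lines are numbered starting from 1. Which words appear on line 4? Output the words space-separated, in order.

Line 1: ['computer', 'brown'] (min_width=14, slack=4)
Line 2: ['sand', 'frog', 'north'] (min_width=15, slack=3)
Line 3: ['ocean', 'dictionary'] (min_width=16, slack=2)
Line 4: ['rice', 'journey', 'car'] (min_width=16, slack=2)
Line 5: ['at', 'dog', 'photograph'] (min_width=17, slack=1)
Line 6: ['moon'] (min_width=4, slack=14)

Answer: rice journey car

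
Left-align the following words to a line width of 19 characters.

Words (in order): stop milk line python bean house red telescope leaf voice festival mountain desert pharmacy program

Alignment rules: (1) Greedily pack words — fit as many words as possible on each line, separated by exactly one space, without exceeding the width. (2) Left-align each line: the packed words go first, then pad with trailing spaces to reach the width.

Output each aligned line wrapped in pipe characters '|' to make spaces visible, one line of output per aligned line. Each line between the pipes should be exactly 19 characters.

Line 1: ['stop', 'milk', 'line'] (min_width=14, slack=5)
Line 2: ['python', 'bean', 'house'] (min_width=17, slack=2)
Line 3: ['red', 'telescope', 'leaf'] (min_width=18, slack=1)
Line 4: ['voice', 'festival'] (min_width=14, slack=5)
Line 5: ['mountain', 'desert'] (min_width=15, slack=4)
Line 6: ['pharmacy', 'program'] (min_width=16, slack=3)

Answer: |stop milk line     |
|python bean house  |
|red telescope leaf |
|voice festival     |
|mountain desert    |
|pharmacy program   |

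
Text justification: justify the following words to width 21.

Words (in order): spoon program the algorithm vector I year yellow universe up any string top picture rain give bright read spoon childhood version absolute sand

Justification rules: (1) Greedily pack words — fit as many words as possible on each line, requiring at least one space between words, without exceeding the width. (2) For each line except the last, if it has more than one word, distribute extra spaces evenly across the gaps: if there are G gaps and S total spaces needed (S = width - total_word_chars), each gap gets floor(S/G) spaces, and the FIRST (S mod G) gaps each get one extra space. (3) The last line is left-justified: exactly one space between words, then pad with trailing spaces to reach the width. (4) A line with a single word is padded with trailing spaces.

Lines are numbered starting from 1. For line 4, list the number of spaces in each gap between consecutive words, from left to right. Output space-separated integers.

Answer: 3 2 2

Derivation:
Line 1: ['spoon', 'program', 'the'] (min_width=17, slack=4)
Line 2: ['algorithm', 'vector', 'I'] (min_width=18, slack=3)
Line 3: ['year', 'yellow', 'universe'] (min_width=20, slack=1)
Line 4: ['up', 'any', 'string', 'top'] (min_width=17, slack=4)
Line 5: ['picture', 'rain', 'give'] (min_width=17, slack=4)
Line 6: ['bright', 'read', 'spoon'] (min_width=17, slack=4)
Line 7: ['childhood', 'version'] (min_width=17, slack=4)
Line 8: ['absolute', 'sand'] (min_width=13, slack=8)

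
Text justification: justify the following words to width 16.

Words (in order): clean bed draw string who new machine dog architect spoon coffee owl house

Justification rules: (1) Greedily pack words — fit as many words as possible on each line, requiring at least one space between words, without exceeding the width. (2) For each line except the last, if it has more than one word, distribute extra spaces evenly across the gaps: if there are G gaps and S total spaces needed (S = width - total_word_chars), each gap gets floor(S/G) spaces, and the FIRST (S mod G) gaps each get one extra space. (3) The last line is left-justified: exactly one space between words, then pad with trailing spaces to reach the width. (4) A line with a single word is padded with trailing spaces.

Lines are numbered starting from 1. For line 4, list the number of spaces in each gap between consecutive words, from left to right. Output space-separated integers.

Line 1: ['clean', 'bed', 'draw'] (min_width=14, slack=2)
Line 2: ['string', 'who', 'new'] (min_width=14, slack=2)
Line 3: ['machine', 'dog'] (min_width=11, slack=5)
Line 4: ['architect', 'spoon'] (min_width=15, slack=1)
Line 5: ['coffee', 'owl', 'house'] (min_width=16, slack=0)

Answer: 2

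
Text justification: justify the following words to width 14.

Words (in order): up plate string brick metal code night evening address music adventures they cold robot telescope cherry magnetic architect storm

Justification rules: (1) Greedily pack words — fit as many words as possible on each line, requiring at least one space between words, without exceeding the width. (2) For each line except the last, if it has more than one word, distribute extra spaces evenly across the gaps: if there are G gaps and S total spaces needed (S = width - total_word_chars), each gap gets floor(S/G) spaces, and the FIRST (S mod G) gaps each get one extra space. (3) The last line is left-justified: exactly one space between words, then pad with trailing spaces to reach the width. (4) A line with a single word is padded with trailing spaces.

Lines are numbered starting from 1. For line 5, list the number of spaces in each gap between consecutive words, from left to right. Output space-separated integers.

Answer: 2

Derivation:
Line 1: ['up', 'plate'] (min_width=8, slack=6)
Line 2: ['string', 'brick'] (min_width=12, slack=2)
Line 3: ['metal', 'code'] (min_width=10, slack=4)
Line 4: ['night', 'evening'] (min_width=13, slack=1)
Line 5: ['address', 'music'] (min_width=13, slack=1)
Line 6: ['adventures'] (min_width=10, slack=4)
Line 7: ['they', 'cold'] (min_width=9, slack=5)
Line 8: ['robot'] (min_width=5, slack=9)
Line 9: ['telescope'] (min_width=9, slack=5)
Line 10: ['cherry'] (min_width=6, slack=8)
Line 11: ['magnetic'] (min_width=8, slack=6)
Line 12: ['architect'] (min_width=9, slack=5)
Line 13: ['storm'] (min_width=5, slack=9)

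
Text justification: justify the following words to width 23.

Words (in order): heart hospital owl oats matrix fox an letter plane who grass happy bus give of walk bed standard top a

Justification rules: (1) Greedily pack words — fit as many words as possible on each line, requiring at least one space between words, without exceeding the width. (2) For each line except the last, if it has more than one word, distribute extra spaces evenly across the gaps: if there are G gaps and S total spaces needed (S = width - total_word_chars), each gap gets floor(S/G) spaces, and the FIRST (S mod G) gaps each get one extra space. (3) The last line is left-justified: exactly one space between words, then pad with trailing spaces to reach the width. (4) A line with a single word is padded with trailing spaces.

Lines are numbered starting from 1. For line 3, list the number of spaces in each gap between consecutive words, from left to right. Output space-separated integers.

Line 1: ['heart', 'hospital', 'owl', 'oats'] (min_width=23, slack=0)
Line 2: ['matrix', 'fox', 'an', 'letter'] (min_width=20, slack=3)
Line 3: ['plane', 'who', 'grass', 'happy'] (min_width=21, slack=2)
Line 4: ['bus', 'give', 'of', 'walk', 'bed'] (min_width=20, slack=3)
Line 5: ['standard', 'top', 'a'] (min_width=14, slack=9)

Answer: 2 2 1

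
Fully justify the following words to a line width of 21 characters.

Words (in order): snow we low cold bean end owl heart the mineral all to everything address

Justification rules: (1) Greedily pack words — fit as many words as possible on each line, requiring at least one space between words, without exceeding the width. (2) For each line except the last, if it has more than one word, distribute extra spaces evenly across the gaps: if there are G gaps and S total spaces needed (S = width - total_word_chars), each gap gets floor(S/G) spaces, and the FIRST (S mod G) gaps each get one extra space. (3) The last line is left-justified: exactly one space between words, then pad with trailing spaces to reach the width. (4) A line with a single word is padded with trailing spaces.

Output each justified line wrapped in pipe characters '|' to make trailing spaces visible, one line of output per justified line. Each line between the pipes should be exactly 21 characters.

Line 1: ['snow', 'we', 'low', 'cold', 'bean'] (min_width=21, slack=0)
Line 2: ['end', 'owl', 'heart', 'the'] (min_width=17, slack=4)
Line 3: ['mineral', 'all', 'to'] (min_width=14, slack=7)
Line 4: ['everything', 'address'] (min_width=18, slack=3)

Answer: |snow we low cold bean|
|end   owl  heart  the|
|mineral     all    to|
|everything address   |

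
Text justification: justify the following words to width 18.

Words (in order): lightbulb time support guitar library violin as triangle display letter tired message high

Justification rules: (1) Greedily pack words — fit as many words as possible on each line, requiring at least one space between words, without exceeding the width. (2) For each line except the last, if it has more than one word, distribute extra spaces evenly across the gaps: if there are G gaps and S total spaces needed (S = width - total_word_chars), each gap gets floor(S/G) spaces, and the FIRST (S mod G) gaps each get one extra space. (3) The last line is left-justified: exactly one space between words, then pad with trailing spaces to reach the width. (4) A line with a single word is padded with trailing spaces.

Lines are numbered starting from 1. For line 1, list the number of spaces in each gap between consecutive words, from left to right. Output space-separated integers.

Line 1: ['lightbulb', 'time'] (min_width=14, slack=4)
Line 2: ['support', 'guitar'] (min_width=14, slack=4)
Line 3: ['library', 'violin', 'as'] (min_width=17, slack=1)
Line 4: ['triangle', 'display'] (min_width=16, slack=2)
Line 5: ['letter', 'tired'] (min_width=12, slack=6)
Line 6: ['message', 'high'] (min_width=12, slack=6)

Answer: 5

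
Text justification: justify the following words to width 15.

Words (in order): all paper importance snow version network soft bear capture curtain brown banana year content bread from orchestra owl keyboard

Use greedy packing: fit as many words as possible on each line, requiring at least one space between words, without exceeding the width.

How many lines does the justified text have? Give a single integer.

Answer: 10

Derivation:
Line 1: ['all', 'paper'] (min_width=9, slack=6)
Line 2: ['importance', 'snow'] (min_width=15, slack=0)
Line 3: ['version', 'network'] (min_width=15, slack=0)
Line 4: ['soft', 'bear'] (min_width=9, slack=6)
Line 5: ['capture', 'curtain'] (min_width=15, slack=0)
Line 6: ['brown', 'banana'] (min_width=12, slack=3)
Line 7: ['year', 'content'] (min_width=12, slack=3)
Line 8: ['bread', 'from'] (min_width=10, slack=5)
Line 9: ['orchestra', 'owl'] (min_width=13, slack=2)
Line 10: ['keyboard'] (min_width=8, slack=7)
Total lines: 10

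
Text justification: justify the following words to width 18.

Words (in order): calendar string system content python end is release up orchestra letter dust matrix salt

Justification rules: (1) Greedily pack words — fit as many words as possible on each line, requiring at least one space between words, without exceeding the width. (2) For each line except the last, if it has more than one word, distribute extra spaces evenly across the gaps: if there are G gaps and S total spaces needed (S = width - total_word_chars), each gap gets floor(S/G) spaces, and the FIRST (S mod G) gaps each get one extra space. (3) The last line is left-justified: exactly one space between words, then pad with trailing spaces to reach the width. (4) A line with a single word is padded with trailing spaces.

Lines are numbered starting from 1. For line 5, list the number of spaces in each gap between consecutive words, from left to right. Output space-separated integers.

Line 1: ['calendar', 'string'] (min_width=15, slack=3)
Line 2: ['system', 'content'] (min_width=14, slack=4)
Line 3: ['python', 'end', 'is'] (min_width=13, slack=5)
Line 4: ['release', 'up'] (min_width=10, slack=8)
Line 5: ['orchestra', 'letter'] (min_width=16, slack=2)
Line 6: ['dust', 'matrix', 'salt'] (min_width=16, slack=2)

Answer: 3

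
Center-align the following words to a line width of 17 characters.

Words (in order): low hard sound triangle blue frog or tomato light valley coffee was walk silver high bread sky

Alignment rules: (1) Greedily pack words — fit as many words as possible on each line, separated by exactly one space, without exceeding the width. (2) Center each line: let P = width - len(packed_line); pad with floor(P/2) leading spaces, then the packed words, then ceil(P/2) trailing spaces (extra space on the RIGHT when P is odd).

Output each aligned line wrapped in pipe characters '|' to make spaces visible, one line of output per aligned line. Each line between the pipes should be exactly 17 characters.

Answer: | low hard sound  |
|  triangle blue  |
| frog or tomato  |
|  light valley   |
| coffee was walk |
|silver high bread|
|       sky       |

Derivation:
Line 1: ['low', 'hard', 'sound'] (min_width=14, slack=3)
Line 2: ['triangle', 'blue'] (min_width=13, slack=4)
Line 3: ['frog', 'or', 'tomato'] (min_width=14, slack=3)
Line 4: ['light', 'valley'] (min_width=12, slack=5)
Line 5: ['coffee', 'was', 'walk'] (min_width=15, slack=2)
Line 6: ['silver', 'high', 'bread'] (min_width=17, slack=0)
Line 7: ['sky'] (min_width=3, slack=14)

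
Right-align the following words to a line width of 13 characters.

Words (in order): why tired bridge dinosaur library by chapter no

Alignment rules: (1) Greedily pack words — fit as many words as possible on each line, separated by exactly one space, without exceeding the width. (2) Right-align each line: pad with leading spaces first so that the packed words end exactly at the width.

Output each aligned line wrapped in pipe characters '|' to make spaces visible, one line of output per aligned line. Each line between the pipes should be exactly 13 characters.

Answer: |    why tired|
|       bridge|
|     dinosaur|
|   library by|
|   chapter no|

Derivation:
Line 1: ['why', 'tired'] (min_width=9, slack=4)
Line 2: ['bridge'] (min_width=6, slack=7)
Line 3: ['dinosaur'] (min_width=8, slack=5)
Line 4: ['library', 'by'] (min_width=10, slack=3)
Line 5: ['chapter', 'no'] (min_width=10, slack=3)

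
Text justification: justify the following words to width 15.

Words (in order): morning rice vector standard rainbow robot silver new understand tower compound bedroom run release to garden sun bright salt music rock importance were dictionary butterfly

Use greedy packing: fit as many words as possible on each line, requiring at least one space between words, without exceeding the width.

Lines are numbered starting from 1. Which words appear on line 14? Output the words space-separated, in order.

Answer: butterfly

Derivation:
Line 1: ['morning', 'rice'] (min_width=12, slack=3)
Line 2: ['vector', 'standard'] (min_width=15, slack=0)
Line 3: ['rainbow', 'robot'] (min_width=13, slack=2)
Line 4: ['silver', 'new'] (min_width=10, slack=5)
Line 5: ['understand'] (min_width=10, slack=5)
Line 6: ['tower', 'compound'] (min_width=14, slack=1)
Line 7: ['bedroom', 'run'] (min_width=11, slack=4)
Line 8: ['release', 'to'] (min_width=10, slack=5)
Line 9: ['garden', 'sun'] (min_width=10, slack=5)
Line 10: ['bright', 'salt'] (min_width=11, slack=4)
Line 11: ['music', 'rock'] (min_width=10, slack=5)
Line 12: ['importance', 'were'] (min_width=15, slack=0)
Line 13: ['dictionary'] (min_width=10, slack=5)
Line 14: ['butterfly'] (min_width=9, slack=6)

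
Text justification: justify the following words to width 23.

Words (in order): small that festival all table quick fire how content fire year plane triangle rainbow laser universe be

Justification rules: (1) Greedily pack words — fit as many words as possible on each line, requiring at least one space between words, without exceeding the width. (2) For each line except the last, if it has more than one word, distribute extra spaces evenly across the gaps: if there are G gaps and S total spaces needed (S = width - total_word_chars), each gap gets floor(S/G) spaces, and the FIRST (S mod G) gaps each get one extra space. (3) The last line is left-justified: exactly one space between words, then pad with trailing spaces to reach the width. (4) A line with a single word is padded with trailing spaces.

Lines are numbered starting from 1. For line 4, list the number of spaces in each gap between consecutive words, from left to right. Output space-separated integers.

Answer: 2 1

Derivation:
Line 1: ['small', 'that', 'festival', 'all'] (min_width=23, slack=0)
Line 2: ['table', 'quick', 'fire', 'how'] (min_width=20, slack=3)
Line 3: ['content', 'fire', 'year', 'plane'] (min_width=23, slack=0)
Line 4: ['triangle', 'rainbow', 'laser'] (min_width=22, slack=1)
Line 5: ['universe', 'be'] (min_width=11, slack=12)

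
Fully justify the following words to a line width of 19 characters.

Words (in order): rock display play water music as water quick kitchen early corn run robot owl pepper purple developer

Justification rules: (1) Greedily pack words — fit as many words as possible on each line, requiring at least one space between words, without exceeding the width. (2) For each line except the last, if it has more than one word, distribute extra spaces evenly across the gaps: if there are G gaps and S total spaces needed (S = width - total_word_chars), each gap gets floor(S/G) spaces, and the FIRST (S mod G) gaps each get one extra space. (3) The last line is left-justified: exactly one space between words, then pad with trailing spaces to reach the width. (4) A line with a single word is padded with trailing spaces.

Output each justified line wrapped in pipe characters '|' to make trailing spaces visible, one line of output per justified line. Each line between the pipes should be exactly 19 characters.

Answer: |rock  display  play|
|water    music   as|
|water quick kitchen|
|early    corn   run|
|robot   owl  pepper|
|purple developer   |

Derivation:
Line 1: ['rock', 'display', 'play'] (min_width=17, slack=2)
Line 2: ['water', 'music', 'as'] (min_width=14, slack=5)
Line 3: ['water', 'quick', 'kitchen'] (min_width=19, slack=0)
Line 4: ['early', 'corn', 'run'] (min_width=14, slack=5)
Line 5: ['robot', 'owl', 'pepper'] (min_width=16, slack=3)
Line 6: ['purple', 'developer'] (min_width=16, slack=3)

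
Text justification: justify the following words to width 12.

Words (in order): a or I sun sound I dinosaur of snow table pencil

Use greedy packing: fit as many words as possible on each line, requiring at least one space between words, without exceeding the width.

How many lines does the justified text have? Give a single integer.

Line 1: ['a', 'or', 'I', 'sun'] (min_width=10, slack=2)
Line 2: ['sound', 'I'] (min_width=7, slack=5)
Line 3: ['dinosaur', 'of'] (min_width=11, slack=1)
Line 4: ['snow', 'table'] (min_width=10, slack=2)
Line 5: ['pencil'] (min_width=6, slack=6)
Total lines: 5

Answer: 5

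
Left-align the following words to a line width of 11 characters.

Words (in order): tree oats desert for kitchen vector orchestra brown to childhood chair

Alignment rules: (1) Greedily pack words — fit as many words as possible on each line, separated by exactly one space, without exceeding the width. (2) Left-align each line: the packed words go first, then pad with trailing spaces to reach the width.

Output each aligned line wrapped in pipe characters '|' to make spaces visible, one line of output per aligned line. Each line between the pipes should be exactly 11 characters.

Answer: |tree oats  |
|desert for |
|kitchen    |
|vector     |
|orchestra  |
|brown to   |
|childhood  |
|chair      |

Derivation:
Line 1: ['tree', 'oats'] (min_width=9, slack=2)
Line 2: ['desert', 'for'] (min_width=10, slack=1)
Line 3: ['kitchen'] (min_width=7, slack=4)
Line 4: ['vector'] (min_width=6, slack=5)
Line 5: ['orchestra'] (min_width=9, slack=2)
Line 6: ['brown', 'to'] (min_width=8, slack=3)
Line 7: ['childhood'] (min_width=9, slack=2)
Line 8: ['chair'] (min_width=5, slack=6)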